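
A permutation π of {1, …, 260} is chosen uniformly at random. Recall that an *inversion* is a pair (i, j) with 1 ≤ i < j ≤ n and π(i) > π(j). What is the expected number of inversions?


Write X = Σ X_I over the C(260, 2) = 33670 pairs i < j, with X_I the indicator of one inversion.
There are 33670 indicators.
For each fixed pair i < j, the values π(i) and π(j) are two distinct elements of {1, …, 260} in uniformly random order; by symmetry P[π(i) > π(j)] = 1/2.
By linearity: E[X] = 33670 · (1/2) = C(260, 2) · (1/2) = 33670/2 = 16835 ≈ 16835.0000.

E[X] = 16835 = 16835.0000.


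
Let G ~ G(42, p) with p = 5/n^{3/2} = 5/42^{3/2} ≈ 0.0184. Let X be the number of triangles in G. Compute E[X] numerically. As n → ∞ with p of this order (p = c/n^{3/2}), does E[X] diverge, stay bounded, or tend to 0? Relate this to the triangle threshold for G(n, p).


Number of potential triangles: C(42, 3) = 11480.
Each occurs with probability p³ ≈ (0.0184)³ ≈ 6.19852e-06.
By linearity: E[X] = C(42, 3)·p³ ≈ 11480 · 6.19852e-06 ≈ 0.071.
Since α = 3/2 > 1, p = c/n^{3/2} = o(1/n) is below the triangle threshold p ~ 1/n. Asymptotically E[X] ~ (c³/6)·n^{3(1−α)} = (5³/6)·n^{-1.5} → 0, so by Markov's inequality G has no triangles w.h.p.

E[X] ≈ 0.071; in regime p = Θ(1/n^{3/2}) E[X] tends to 0 (below the triangle threshold p ~ 1/n).


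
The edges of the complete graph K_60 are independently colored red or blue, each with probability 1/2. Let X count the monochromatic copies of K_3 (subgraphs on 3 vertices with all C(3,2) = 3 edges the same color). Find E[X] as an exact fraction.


Let X = Σ_S X_S over the C(60, 3) = 34220 subsets S of size 3, where X_S = 1 if the K_3 on S is monochromatic.
For a fixed S, the K_3 on S has C(3, 2) = 3 edges. P[all 3 edges red] = (1/2)^3, and likewise for blue, so P[monochromatic] = 2·(1/2)^3 = 2^{1 − 3} = 1/4.
By linearity: E[X] = C(60, 3) · 2^{1 − 3} = 34220 · 1/4 = 8555.
Numerically: E[X] ≈ 8555.000000.

E[X] = C(60,3)·2^(1−C(3,2)) = 8555 ≈ 8555.000000.


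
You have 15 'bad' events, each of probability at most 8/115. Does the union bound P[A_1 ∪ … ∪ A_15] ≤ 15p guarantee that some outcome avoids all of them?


Union bound: P[∪_{i=1}^{15} A_i] ≤ Σ_i P[A_i] ≤ 15·p = 15·(8/115) = 24/23.
Numerically: 24/23 ≈ 1.043.
Is 24/23 < 1? NO.
Since the bound 24/23 is ≥ 1, the union bound is uninformative here; it does NOT by itself certify existence.

15·p = 24/23 ≈ 1.043; existence NOT certified by the union bound.


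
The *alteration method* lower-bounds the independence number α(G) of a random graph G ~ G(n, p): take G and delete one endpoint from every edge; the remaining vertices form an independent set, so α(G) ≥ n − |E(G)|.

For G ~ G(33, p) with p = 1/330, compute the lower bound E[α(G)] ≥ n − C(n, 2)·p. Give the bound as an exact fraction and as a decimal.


E[|E(G)|] = C(33, 2)·p = 528 · (1/330) = 8/5.
E[α(G)] ≥ n − E[|E(G)|] = 33 − 8/5 = 157/5.
Numerically: ≈ 31.400000.
(This is only a lower bound; the true E[α(G)] may be larger.)

E[α(G)] ≥ 157/5 ≈ 31.400000.


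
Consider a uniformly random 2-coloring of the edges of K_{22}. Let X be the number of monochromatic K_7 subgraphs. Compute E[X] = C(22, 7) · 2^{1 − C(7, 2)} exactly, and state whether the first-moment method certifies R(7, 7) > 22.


E[X] = C(22, 7) · 2^{1 − 21} = 170544 · 2^{−20} = 170544/1048576.
As a reduced fraction: E[X] = 10659/65536 ≈ 0.162643.
Is E[X] < 1? YES.
Since E[X] < 1, there exists a 2-coloring of K_{22} with no monochromatic K_7; hence R(7, 7) > 22.

E[X] = 10659/65536 ≈ 0.162643; E[X] < 1, so R(7, 7) > 22.


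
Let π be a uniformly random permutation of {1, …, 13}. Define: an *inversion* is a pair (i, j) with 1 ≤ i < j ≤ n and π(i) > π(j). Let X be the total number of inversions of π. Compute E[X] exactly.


Write X = Σ X_I over the C(13, 2) = 78 pairs i < j, with X_I the indicator of one inversion.
There are 78 indicators.
For each fixed pair i < j, the values π(i) and π(j) are two distinct elements of {1, …, 13} in uniformly random order; by symmetry P[π(i) > π(j)] = 1/2.
By linearity: E[X] = 78 · (1/2) = C(13, 2) · (1/2) = 78/2 = 39 ≈ 39.000.

E[X] = 39 = 39.000.


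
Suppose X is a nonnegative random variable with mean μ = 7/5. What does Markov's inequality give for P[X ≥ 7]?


μ = E[X] = 7/5, a = 7.
Markov: P[X ≥ 7] ≤ μ/a = (7/5)/7 = 1/5.
Numerically: ≈ 0.200000.
(Since a = 7 > μ = 1.400000, the bound 1/5 is < 1 and informative.)

P[X ≥ 7] ≤ 1/5 ≈ 0.200000.


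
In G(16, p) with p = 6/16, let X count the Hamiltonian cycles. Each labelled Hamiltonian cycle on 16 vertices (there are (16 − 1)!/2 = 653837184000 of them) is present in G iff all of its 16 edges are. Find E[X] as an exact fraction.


K_16 has (16 − 1)!/2 = 653837184000 labelled Hamiltonian cycles.
For each such Hamiltonian cycle H, let X_H = 1 if all 16 edges of H are present in G. Then P[X_H = 1] = p^{16} = (3/8)^{16} = 43046721/281474976710656.
By linearity of expectation: E[X] = Σ_H E[X_H] = 653837184000 · p^{16} = 653837184000 · 43046721/281474976710656 = 27485885585032875/274877906944.
Numerically: E[X] ≈ 99993.1.

E[X] = 653837184000 · (3/8)^{16} = 27485885585032875/274877906944 ≈ 99993.1.


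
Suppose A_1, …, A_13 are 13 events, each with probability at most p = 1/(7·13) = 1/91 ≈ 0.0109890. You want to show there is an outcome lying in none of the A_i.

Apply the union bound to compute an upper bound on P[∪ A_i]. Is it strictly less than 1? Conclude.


Union bound: P[∪_{i=1}^{13} A_i] ≤ Σ_i P[A_i] ≤ 13·p = 13·(1/91) = 1/7.
Numerically: 1/7 ≈ 0.1428571.
Is 1/7 < 1? YES.
Since P[∪ A_i] ≤ 1/7 < 1, the complement has P[∩ A_i^c] ≥ 1 − 1/7 = 6/7 > 0, so some outcome avoids every A_i.

13·p = 1/7 ≈ 0.1428571; existence CERTIFIED by the union bound.


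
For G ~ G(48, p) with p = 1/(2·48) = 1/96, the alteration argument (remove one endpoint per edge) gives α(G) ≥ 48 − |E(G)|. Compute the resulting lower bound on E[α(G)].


E[|E(G)|] = C(48, 2)·p = 1128 · (1/96) = 47/4.
E[α(G)] ≥ n − E[|E(G)|] = 48 − 47/4 = 145/4.
Numerically: ≈ 36.2500.
(This is only a lower bound; the true E[α(G)] may be larger.)

E[α(G)] ≥ 145/4 ≈ 36.2500.


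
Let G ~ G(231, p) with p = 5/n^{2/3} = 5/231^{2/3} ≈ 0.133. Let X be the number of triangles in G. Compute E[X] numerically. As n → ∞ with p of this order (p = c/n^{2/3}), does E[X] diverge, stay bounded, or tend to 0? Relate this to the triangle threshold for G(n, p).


Number of potential triangles: C(231, 3) = 2027795.
Each occurs with probability p³ ≈ (0.133)³ ≈ 2.34253e-03.
By linearity: E[X] = C(231, 3)·p³ ≈ 2027795 · 2.34253e-03 ≈ 4750.180.
Since α = 2/3 < 1, p = c/n^{2/3} ≫ 1/n is above the triangle threshold p ~ 1/n. Asymptotically E[X] ~ (c³/6)·n^{3(1−α)} = (5³/6)·n^{1} → ∞; triangles are abundant w.h.p.

E[X] ≈ 4750.180; in regime p = Θ(1/n^{2/3}) E[X] diverges (above the triangle threshold p ~ 1/n).


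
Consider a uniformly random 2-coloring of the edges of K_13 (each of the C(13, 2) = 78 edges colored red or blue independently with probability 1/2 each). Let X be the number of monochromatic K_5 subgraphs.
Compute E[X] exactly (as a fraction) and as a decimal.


Let X = Σ_S X_S over the C(13, 5) = 1287 subsets S of size 5, where X_S = 1 if the K_5 on S is monochromatic.
For a fixed S, the K_5 on S has C(5, 2) = 10 edges. P[all 10 edges red] = (1/2)^10, and likewise for blue, so P[monochromatic] = 2·(1/2)^10 = 2^{1 − 10} = 1/512.
By linearity: E[X] = C(13, 5) · 2^{1 − 10} = 1287 · 1/512 = 1287/512.
Numerically: E[X] ≈ 2.514.

E[X] = C(13,5)·2^(1−C(5,2)) = 1287/512 ≈ 2.514.


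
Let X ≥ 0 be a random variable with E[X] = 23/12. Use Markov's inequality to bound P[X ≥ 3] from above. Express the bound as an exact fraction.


μ = E[X] = 23/12, a = 3.
Markov: P[X ≥ 3] ≤ μ/a = (23/12)/3 = 23/36.
Numerically: ≈ 0.63889.
(Since a = 3 > μ = 1.91667, the bound 23/36 is < 1 and informative.)

P[X ≥ 3] ≤ 23/36 ≈ 0.63889.


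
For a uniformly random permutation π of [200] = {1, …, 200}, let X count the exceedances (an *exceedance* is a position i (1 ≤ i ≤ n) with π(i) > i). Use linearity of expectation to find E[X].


Write X = Σ_{i=1}^{200} X_i, where X_i = 1_{π(i) > i}.
For each fixed i, π(i) is uniform over {1, …, 200} (marginal of a uniform permutation), so P[π(i) > i] = (n − i)/n. Summing: Σ_{i=1}^{200} (n − i)/n = (0 + 1 + … + 199)/200 = 200(200 − 1)/(2·200) = (200 − 1)/2.
Hence E[X] = Σ_{i=1}^{200} (200 − i)/200 = 199/2 ≈ 99.5000.

E[X] = 199/2 = 99.5000.


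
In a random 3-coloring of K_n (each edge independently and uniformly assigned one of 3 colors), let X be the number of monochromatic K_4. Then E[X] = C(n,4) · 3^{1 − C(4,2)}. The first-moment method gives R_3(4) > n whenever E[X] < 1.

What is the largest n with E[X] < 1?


We need C(n, 4) · 3^{1 − 6} < 1, i.e. C(n, 4) < 3^{6 − 1} = 243.
Check values of n near the boundary:
  n = 8: C(8, 4) = 70; 70 < 243? YES
  n = 9: C(9, 4) = 126; 126 < 243? YES
  n = 10: C(10, 4) = 210; 210 < 243? YES
  n = 11: C(11, 4) = 330; 330 < 243? NO
  n = 12: C(12, 4) = 495; 495 < 243? NO
  n = 13: C(13, 4) = 715; 715 < 243? NO
The largest n with C(n, 4) < 243 is n = 10 (where E[X] = 70/81 ≈ 0.8641975). Hence R_3(4) > 10, i.e. R_3(4) ≥ 11.

Largest n = 10; hence R_3(4) > 10.


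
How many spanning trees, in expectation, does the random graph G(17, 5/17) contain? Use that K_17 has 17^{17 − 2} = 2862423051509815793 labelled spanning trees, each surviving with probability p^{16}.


K_17 has 17^{17 − 2} = 2862423051509815793 labelled spanning trees.
For each such spanning tree H, let X_H = 1 if all 16 edges of H are present in G. Then P[X_H = 1] = p^{16} = (5/17)^{16} = 152587890625/48661191875666868481.
By linearity: E[X] = Σ_H E[X_H] = 2862423051509815793 · p^{16} = 2862423051509815793 · 152587890625/48661191875666868481 = 152587890625/17.
Numerically: E[X] ≈ 8.97576e+09.

E[X] = 2862423051509815793 · (5/17)^{16} = 152587890625/17 ≈ 8.97576e+09.


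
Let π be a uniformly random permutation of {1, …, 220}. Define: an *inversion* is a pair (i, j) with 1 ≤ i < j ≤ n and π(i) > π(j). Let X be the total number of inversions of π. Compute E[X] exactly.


Write X = Σ X_I over the C(220, 2) = 24090 pairs i < j, with X_I the indicator of one inversion.
There are 24090 indicators.
For each fixed pair i < j, the values π(i) and π(j) are two distinct elements of {1, …, 220} in uniformly random order; by symmetry P[π(i) > π(j)] = 1/2.
By linearity: E[X] = 24090 · (1/2) = C(220, 2) · (1/2) = 24090/2 = 12045 ≈ 12045.00000.

E[X] = 12045 = 12045.00000.


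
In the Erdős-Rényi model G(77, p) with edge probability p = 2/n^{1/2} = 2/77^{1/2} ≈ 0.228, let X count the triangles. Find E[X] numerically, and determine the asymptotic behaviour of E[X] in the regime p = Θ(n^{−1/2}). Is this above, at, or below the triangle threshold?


Number of potential triangles: C(77, 3) = 73150.
Each occurs with probability p³ ≈ (0.228)³ ≈ 1.18401e-02.
By linearity: E[X] = C(77, 3)·p³ ≈ 73150 · 1.18401e-02 ≈ 866.100.
Since α = 1/2 < 1, p = c/n^{1/2} ≫ 1/n is above the triangle threshold p ~ 1/n. Asymptotically E[X] ~ (c³/6)·n^{3(1−α)} = (2³/6)·n^{1.5} → ∞; triangles are abundant w.h.p.

E[X] ≈ 866.100; in regime p = Θ(1/n^{1/2}) E[X] diverges (above the triangle threshold p ~ 1/n).


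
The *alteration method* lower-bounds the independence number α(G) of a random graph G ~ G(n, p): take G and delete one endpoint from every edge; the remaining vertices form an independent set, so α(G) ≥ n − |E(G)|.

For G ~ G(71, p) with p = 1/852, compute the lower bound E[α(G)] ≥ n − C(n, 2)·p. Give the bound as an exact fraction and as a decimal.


E[|E(G)|] = C(71, 2)·p = 2485 · (1/852) = 35/12.
E[α(G)] ≥ n − E[|E(G)|] = 71 − 35/12 = 817/12.
Numerically: ≈ 68.0833.
(This is only a lower bound; the true E[α(G)] may be larger.)

E[α(G)] ≥ 817/12 ≈ 68.0833.


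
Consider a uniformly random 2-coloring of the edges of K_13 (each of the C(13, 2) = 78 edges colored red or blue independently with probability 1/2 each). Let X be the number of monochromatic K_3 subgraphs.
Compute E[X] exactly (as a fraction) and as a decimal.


Let X = Σ_S X_S over the C(13, 3) = 286 subsets S of size 3, where X_S = 1 if the K_3 on S is monochromatic.
For a fixed S, the K_3 on S has C(3, 2) = 3 edges. P[all 3 edges red] = (1/2)^3, and likewise for blue, so P[monochromatic] = 2·(1/2)^3 = 2^{1 − 3} = 1/4.
Summing: E[X] = C(13, 3) · 2^{1 − 3} = 286 · 1/4 = 143/2.
Numerically: E[X] ≈ 71.5000.

E[X] = C(13,3)·2^(1−C(3,2)) = 143/2 ≈ 71.5000.


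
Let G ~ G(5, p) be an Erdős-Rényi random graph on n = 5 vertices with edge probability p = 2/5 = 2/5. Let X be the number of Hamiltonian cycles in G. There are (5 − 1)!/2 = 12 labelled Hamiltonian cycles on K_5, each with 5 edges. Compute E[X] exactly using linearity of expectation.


K_5 has (5 − 1)!/2 = 12 labelled Hamiltonian cycles.
For each such Hamiltonian cycle H, let X_H = 1 if all 5 edges of H are present in G. Then P[X_H = 1] = p^{5} = (2/5)^{5} = 32/3125.
By linearity: E[X] = Σ_H E[X_H] = 12 · p^{5} = 12 · 32/3125 = 384/3125.
Numerically: E[X] ≈ 0.123.

E[X] = 12 · (2/5)^{5} = 384/3125 ≈ 0.123.


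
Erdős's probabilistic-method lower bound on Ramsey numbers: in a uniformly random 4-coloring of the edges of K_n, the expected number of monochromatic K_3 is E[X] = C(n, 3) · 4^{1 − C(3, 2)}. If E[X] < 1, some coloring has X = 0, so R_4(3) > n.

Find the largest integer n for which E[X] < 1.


We need C(n, 3) · 4^{1 − 3} < 1, i.e. C(n, 3) < 4^{3 − 1} = 16.
Check values of n near the boundary:
  n = 3: C(3, 3) = 1; 1 < 16? YES
  n = 4: C(4, 3) = 4; 4 < 16? YES
  n = 5: C(5, 3) = 10; 10 < 16? YES
  n = 6: C(6, 3) = 20; 20 < 16? NO
The largest n with C(n, 3) < 16 is n = 5 (where E[X] = 5/8 ≈ 0.625000). Hence R_4(3) > 5, i.e. R_4(3) ≥ 6.

Largest n = 5; hence R_4(3) > 5.


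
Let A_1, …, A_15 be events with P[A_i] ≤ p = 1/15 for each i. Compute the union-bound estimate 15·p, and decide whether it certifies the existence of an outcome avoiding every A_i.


Union bound: P[∪_{i=1}^{15} A_i] ≤ Σ_i P[A_i] ≤ 15·p = 15·(1/15) = 1.
Numerically: 1 ≈ 1.0000000.
Is 1 < 1? NO.
Since the bound 1 is ≥ 1, the union bound is uninformative here; it does NOT by itself certify existence.

15·p = 1 ≈ 1.0000000; existence NOT certified by the union bound.


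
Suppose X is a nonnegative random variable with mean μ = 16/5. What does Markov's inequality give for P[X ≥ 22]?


μ = E[X] = 16/5, a = 22.
Markov: P[X ≥ 22] ≤ μ/a = (16/5)/22 = 8/55.
Numerically: ≈ 0.145455.
(Since a = 22 > μ = 3.200000, the bound 8/55 is < 1 and informative.)

P[X ≥ 22] ≤ 8/55 ≈ 0.145455.


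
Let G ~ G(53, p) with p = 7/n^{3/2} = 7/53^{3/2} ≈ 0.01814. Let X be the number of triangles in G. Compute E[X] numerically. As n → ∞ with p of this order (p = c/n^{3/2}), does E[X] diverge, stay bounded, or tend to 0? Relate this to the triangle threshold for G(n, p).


Number of potential triangles: C(53, 3) = 23426.
Each occurs with probability p³ ≈ (0.01814)³ ≈ 5.971077e-06.
By linearity: E[X] = C(53, 3)·p³ ≈ 23426 · 5.971077e-06 ≈ 0.1399.
Since α = 3/2 > 1, p = c/n^{3/2} = o(1/n) is below the triangle threshold p ~ 1/n. Asymptotically E[X] ~ (c³/6)·n^{3(1−α)} = (7³/6)·n^{-1.5} → 0, so by Markov's inequality G has no triangles w.h.p.

E[X] ≈ 0.1399; in regime p = Θ(1/n^{3/2}) E[X] tends to 0 (below the triangle threshold p ~ 1/n).


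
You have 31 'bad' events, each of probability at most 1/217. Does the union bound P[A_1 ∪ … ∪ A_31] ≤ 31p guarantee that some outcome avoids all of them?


Union bound: P[∪_{i=1}^{31} A_i] ≤ Σ_i P[A_i] ≤ 31·p = 31·(1/217) = 1/7.
Numerically: 1/7 ≈ 0.142857.
Is 1/7 < 1? YES.
Since P[∪ A_i] ≤ 1/7 < 1, the complement has P[∩ A_i^c] ≥ 1 − 1/7 = 6/7 > 0, so some outcome avoids every A_i.

31·p = 1/7 ≈ 0.142857; existence CERTIFIED by the union bound.


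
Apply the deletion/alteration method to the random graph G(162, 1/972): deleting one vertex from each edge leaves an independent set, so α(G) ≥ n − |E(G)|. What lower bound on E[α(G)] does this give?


E[|E(G)|] = C(162, 2)·p = 13041 · (1/972) = 161/12.
E[α(G)] ≥ n − E[|E(G)|] = 162 − 161/12 = 1783/12.
Numerically: ≈ 148.583333.
(This is only a lower bound; the true E[α(G)] may be larger.)

E[α(G)] ≥ 1783/12 ≈ 148.583333.


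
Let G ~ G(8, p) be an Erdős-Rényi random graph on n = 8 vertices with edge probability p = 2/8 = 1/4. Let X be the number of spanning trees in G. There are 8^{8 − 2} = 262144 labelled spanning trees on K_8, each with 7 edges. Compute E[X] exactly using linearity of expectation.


K_8 has 8^{8 − 2} = 262144 labelled spanning trees.
For each such spanning tree H, let X_H = 1 if all 7 edges of H are present in G. Then P[X_H = 1] = p^{7} = (1/4)^{7} = 1/16384.
By linearity: E[X] = Σ_H E[X_H] = 262144 · p^{7} = 262144 · 1/16384 = 16.
Numerically: E[X] ≈ 16.

E[X] = 262144 · (1/4)^{7} = 16 ≈ 16.


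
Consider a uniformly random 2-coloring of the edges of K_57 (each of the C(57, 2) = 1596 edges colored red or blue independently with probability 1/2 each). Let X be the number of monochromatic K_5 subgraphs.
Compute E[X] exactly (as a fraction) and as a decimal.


Let X = Σ_S X_S over the C(57, 5) = 4187106 subsets S of size 5, where X_S = 1 if the K_5 on S is monochromatic.
For a fixed S, the K_5 on S has C(5, 2) = 10 edges. P[all 10 edges red] = (1/2)^10, and likewise for blue, so P[monochromatic] = 2·(1/2)^10 = 2^{1 − 10} = 1/512.
By linearity: E[X] = C(57, 5) · 2^{1 − 10} = 4187106 · 1/512 = 2093553/256.
Numerically: E[X] ≈ 8177.941406.

E[X] = C(57,5)·2^(1−C(5,2)) = 2093553/256 ≈ 8177.941406.


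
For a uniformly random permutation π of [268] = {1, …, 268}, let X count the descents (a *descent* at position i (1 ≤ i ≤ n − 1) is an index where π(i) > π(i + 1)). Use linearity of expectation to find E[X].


Write X = Σ X_I over i = 1, …, 267, with X_I the indicator of one descent.
There are 267 indicators.
For each fixed i, the pair (π(i), π(i+1)) is a uniformly random ordered pair of distinct values from {1, …, 268}; by symmetry P[π(i) > π(i+1)] = 1/2.
By linearity: E[X] = 267 · (1/2) = (268 − 1) · (1/2) = 267/2 ≈ 133.500000.

E[X] = 267/2 = 133.500000.


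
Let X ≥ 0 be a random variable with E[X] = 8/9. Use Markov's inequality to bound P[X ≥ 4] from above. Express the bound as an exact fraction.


μ = E[X] = 8/9, a = 4.
Markov: P[X ≥ 4] ≤ μ/a = (8/9)/4 = 2/9.
Numerically: ≈ 0.222222.
(Since a = 4 > μ = 0.888889, the bound 2/9 is < 1 and informative.)

P[X ≥ 4] ≤ 2/9 ≈ 0.222222.


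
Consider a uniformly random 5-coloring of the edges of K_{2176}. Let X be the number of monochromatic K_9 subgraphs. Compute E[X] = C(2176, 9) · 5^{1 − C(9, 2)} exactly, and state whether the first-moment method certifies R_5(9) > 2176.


E[X] = C(2176, 9) · 5^{1 − 36} = 2964644298134342657641600 · 5^{−35} = 2964644298134342657641600/2910383045673370361328125.
As a reduced fraction: E[X] = 118585771925373706305664/116415321826934814453125 ≈ 1.019.
Is E[X] < 1? NO.
Since E[X] ≥ 1, the first-moment bound is inconclusive at n = 2176; it does NOT by itself certify R_5(9) > 2176.

E[X] = 118585771925373706305664/116415321826934814453125 ≈ 1.019; E[X] ≥ 1; first-moment method inconclusive here.


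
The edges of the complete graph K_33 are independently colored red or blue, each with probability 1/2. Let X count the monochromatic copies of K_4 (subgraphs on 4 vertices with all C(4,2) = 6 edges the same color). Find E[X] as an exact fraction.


Let X = Σ_S X_S over the C(33, 4) = 40920 subsets S of size 4, where X_S = 1 if the K_4 on S is monochromatic.
For a fixed S, the K_4 on S has C(4, 2) = 6 edges. P[all 6 edges red] = (1/2)^6, and likewise for blue, so P[monochromatic] = 2·(1/2)^6 = 2^{1 − 6} = 1/32.
By linearity of expectation: E[X] = C(33, 4) · 2^{1 − 6} = 40920 · 1/32 = 5115/4.
Numerically: E[X] ≈ 1278.750000.

E[X] = C(33,4)·2^(1−C(4,2)) = 5115/4 ≈ 1278.750000.


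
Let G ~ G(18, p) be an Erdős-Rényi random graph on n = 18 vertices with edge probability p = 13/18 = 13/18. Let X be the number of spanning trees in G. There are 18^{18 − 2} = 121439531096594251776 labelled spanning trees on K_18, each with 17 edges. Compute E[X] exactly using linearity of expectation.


K_18 has 18^{18 − 2} = 121439531096594251776 labelled spanning trees.
For each such spanning tree H, let X_H = 1 if all 17 edges of H are present in G. Then P[X_H = 1] = p^{17} = (13/18)^{17} = 8650415919381337933/2185911559738696531968.
Summing the indicators: E[X] = Σ_H E[X_H] = 121439531096594251776 · p^{17} = 121439531096594251776 · 8650415919381337933/2185911559738696531968 = 8650415919381337933/18.
Numerically: E[X] ≈ 4.8058e+17.

E[X] = 121439531096594251776 · (13/18)^{17} = 8650415919381337933/18 ≈ 4.8058e+17.


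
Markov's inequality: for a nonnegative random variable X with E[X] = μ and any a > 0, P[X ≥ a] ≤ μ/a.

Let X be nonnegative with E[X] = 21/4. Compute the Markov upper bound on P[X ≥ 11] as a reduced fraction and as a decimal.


μ = E[X] = 21/4, a = 11.
Markov: P[X ≥ 11] ≤ μ/a = (21/4)/11 = 21/44.
Numerically: ≈ 0.477.
(Since a = 11 > μ = 5.250, the bound 21/44 is < 1 and informative.)

P[X ≥ 11] ≤ 21/44 ≈ 0.477.


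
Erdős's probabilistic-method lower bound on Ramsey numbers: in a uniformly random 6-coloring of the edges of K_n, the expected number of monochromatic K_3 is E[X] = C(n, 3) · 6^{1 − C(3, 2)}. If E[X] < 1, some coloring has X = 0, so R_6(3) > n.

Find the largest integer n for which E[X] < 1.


We need C(n, 3) · 6^{1 − 3} < 1, i.e. C(n, 3) < 6^{3 − 1} = 36.
Check values of n near the boundary:
  n = 4: C(4, 3) = 4; 4 < 36? YES
  n = 5: C(5, 3) = 10; 10 < 36? YES
  n = 6: C(6, 3) = 20; 20 < 36? YES
  n = 7: C(7, 3) = 35; 35 < 36? YES
  n = 8: C(8, 3) = 56; 56 < 36? NO
  n = 9: C(9, 3) = 84; 84 < 36? NO
The largest n with C(n, 3) < 36 is n = 7 (where E[X] = 35/36 ≈ 0.97222). Hence R_6(3) > 7, i.e. R_6(3) ≥ 8.

Largest n = 7; hence R_6(3) > 7.


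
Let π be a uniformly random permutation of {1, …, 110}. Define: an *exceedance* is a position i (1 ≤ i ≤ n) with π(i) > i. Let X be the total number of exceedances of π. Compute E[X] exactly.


Write X = Σ_{i=1}^{110} X_i, where X_i = 1_{π(i) > i}.
For each fixed i, π(i) is uniform over {1, …, 110} (marginal of a uniform permutation), so P[π(i) > i] = (n − i)/n. Summing: Σ_{i=1}^{110} (n − i)/n = (0 + 1 + … + 109)/110 = 110(110 − 1)/(2·110) = (110 − 1)/2.
Hence E[X] = Σ_{i=1}^{110} (110 − i)/110 = 109/2 ≈ 54.500000.

E[X] = 109/2 = 54.500000.


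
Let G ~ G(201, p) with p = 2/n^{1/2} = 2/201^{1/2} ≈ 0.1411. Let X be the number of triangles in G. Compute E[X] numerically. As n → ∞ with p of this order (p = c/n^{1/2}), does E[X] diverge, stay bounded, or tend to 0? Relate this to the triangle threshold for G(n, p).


Number of potential triangles: C(201, 3) = 1333300.
Each occurs with probability p³ ≈ (0.1411)³ ≈ 2.807346e-03.
By linearity: E[X] = C(201, 3)·p³ ≈ 1333300 · 2.807346e-03 ≈ 3743.0341.
Since α = 1/2 < 1, p = c/n^{1/2} ≫ 1/n is above the triangle threshold p ~ 1/n. Asymptotically E[X] ~ (c³/6)·n^{3(1−α)} = (2³/6)·n^{1.5} → ∞; triangles are abundant w.h.p.

E[X] ≈ 3743.0341; in regime p = Θ(1/n^{1/2}) E[X] diverges (above the triangle threshold p ~ 1/n).


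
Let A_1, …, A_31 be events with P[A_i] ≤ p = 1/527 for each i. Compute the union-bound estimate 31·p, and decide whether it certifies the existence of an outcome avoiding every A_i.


Union bound: P[∪_{i=1}^{31} A_i] ≤ Σ_i P[A_i] ≤ 31·p = 31·(1/527) = 1/17.
Numerically: 1/17 ≈ 0.058824.
Is 1/17 < 1? YES.
Since P[∪ A_i] ≤ 1/17 < 1, the complement has P[∩ A_i^c] ≥ 1 − 1/17 = 16/17 > 0, so some outcome avoids every A_i.

31·p = 1/17 ≈ 0.058824; existence CERTIFIED by the union bound.


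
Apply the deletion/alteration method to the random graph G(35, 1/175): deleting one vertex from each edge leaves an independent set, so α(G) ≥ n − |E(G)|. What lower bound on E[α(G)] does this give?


E[|E(G)|] = C(35, 2)·p = 595 · (1/175) = 17/5.
E[α(G)] ≥ n − E[|E(G)|] = 35 − 17/5 = 158/5.
Numerically: ≈ 31.600.
(This is only a lower bound; the true E[α(G)] may be larger.)

E[α(G)] ≥ 158/5 ≈ 31.600.


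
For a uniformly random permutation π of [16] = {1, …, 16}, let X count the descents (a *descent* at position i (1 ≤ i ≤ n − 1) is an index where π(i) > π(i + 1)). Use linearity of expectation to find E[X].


Write X = Σ X_I over i = 1, …, 15, with X_I the indicator of one descent.
There are 15 indicators.
For each fixed i, the pair (π(i), π(i+1)) is a uniformly random ordered pair of distinct values from {1, …, 16}; by symmetry P[π(i) > π(i+1)] = 1/2.
By linearity: E[X] = 15 · (1/2) = (16 − 1) · (1/2) = 15/2 ≈ 7.5000.

E[X] = 15/2 = 7.5000.


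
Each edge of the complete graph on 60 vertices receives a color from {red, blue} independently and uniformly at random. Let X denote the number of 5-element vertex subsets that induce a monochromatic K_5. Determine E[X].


Let X = Σ_S X_S over the C(60, 5) = 5461512 subsets S of size 5, where X_S = 1 if the K_5 on S is monochromatic.
For a fixed S, the K_5 on S has C(5, 2) = 10 edges. P[all 10 edges red] = (1/2)^10, and likewise for blue, so P[monochromatic] = 2·(1/2)^10 = 2^{1 − 10} = 1/512.
By linearity: E[X] = C(60, 5) · 2^{1 − 10} = 5461512 · 1/512 = 682689/64.
Numerically: E[X] ≈ 10667.0156.

E[X] = C(60,5)·2^(1−C(5,2)) = 682689/64 ≈ 10667.0156.


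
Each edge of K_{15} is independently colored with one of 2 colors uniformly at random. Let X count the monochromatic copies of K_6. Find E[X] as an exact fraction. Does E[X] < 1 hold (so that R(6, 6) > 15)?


E[X] = C(15, 6) · 2^{1 − 15} = 5005 · 2^{−14} = 5005/16384.
As a reduced fraction: E[X] = 5005/16384 ≈ 0.3055.
Is E[X] < 1? YES.
Since E[X] < 1, there exists a 2-coloring of K_{15} with no monochromatic K_6; hence R(6, 6) > 15.

E[X] = 5005/16384 ≈ 0.3055; E[X] < 1, so R(6, 6) > 15.


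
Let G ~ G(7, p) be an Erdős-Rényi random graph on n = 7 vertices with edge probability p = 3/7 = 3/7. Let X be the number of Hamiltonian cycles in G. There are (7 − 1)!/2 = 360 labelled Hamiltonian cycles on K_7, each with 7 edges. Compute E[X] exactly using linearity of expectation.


K_7 has (7 − 1)!/2 = 360 labelled Hamiltonian cycles.
For each such Hamiltonian cycle H, let X_H = 1 if all 7 edges of H are present in G. Then P[X_H = 1] = p^{7} = (3/7)^{7} = 2187/823543.
Summing the indicators: E[X] = Σ_H E[X_H] = 360 · p^{7} = 360 · 2187/823543 = 787320/823543.
Numerically: E[X] ≈ 0.956.

E[X] = 360 · (3/7)^{7} = 787320/823543 ≈ 0.956.


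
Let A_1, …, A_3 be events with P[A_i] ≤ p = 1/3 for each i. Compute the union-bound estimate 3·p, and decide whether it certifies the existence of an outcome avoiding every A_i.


Union bound: P[∪_{i=1}^{3} A_i] ≤ Σ_i P[A_i] ≤ 3·p = 3·(1/3) = 1.
Numerically: 1 ≈ 1.000000.
Is 1 < 1? NO.
Since the bound 1 is ≥ 1, the union bound is uninformative here; it does NOT by itself certify existence.

3·p = 1 ≈ 1.000000; existence NOT certified by the union bound.


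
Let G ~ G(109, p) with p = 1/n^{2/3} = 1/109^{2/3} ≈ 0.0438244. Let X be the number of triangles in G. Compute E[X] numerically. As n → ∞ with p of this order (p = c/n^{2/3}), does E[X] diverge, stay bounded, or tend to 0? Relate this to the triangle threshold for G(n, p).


Number of potential triangles: C(109, 3) = 209934.
Each occurs with probability p³ ≈ (0.0438244)³ ≈ 8.41679993e-05.
By linearity: E[X] = C(109, 3)·p³ ≈ 209934 · 8.41679993e-05 ≈ 17.669725.
Since α = 2/3 < 1, p = c/n^{2/3} ≫ 1/n is above the triangle threshold p ~ 1/n. Asymptotically E[X] ~ (c³/6)·n^{3(1−α)} = (1³/6)·n^{1} → ∞; triangles are abundant w.h.p.

E[X] ≈ 17.669725; in regime p = Θ(1/n^{2/3}) E[X] diverges (above the triangle threshold p ~ 1/n).


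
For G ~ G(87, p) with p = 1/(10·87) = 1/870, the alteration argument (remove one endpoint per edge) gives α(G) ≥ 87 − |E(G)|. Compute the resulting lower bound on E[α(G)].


E[|E(G)|] = C(87, 2)·p = 3741 · (1/870) = 43/10.
E[α(G)] ≥ n − E[|E(G)|] = 87 − 43/10 = 827/10.
Numerically: ≈ 82.70000.
(This is only a lower bound; the true E[α(G)] may be larger.)

E[α(G)] ≥ 827/10 ≈ 82.70000.


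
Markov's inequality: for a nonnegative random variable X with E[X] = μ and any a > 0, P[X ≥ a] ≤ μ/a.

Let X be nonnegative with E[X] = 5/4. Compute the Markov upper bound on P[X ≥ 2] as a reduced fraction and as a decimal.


μ = E[X] = 5/4, a = 2.
Markov: P[X ≥ 2] ≤ μ/a = (5/4)/2 = 5/8.
Numerically: ≈ 0.6250.
(Since a = 2 > μ = 1.2500, the bound 5/8 is < 1 and informative.)

P[X ≥ 2] ≤ 5/8 ≈ 0.6250.


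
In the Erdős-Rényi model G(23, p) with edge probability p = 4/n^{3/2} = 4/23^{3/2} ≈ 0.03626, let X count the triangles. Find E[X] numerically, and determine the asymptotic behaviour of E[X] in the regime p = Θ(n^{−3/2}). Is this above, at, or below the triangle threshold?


Number of potential triangles: C(23, 3) = 1771.
Each occurs with probability p³ ≈ (0.03626)³ ≈ 4.768752e-05.
By linearity: E[X] = C(23, 3)·p³ ≈ 1771 · 4.768752e-05 ≈ 0.0845.
Since α = 3/2 > 1, p = c/n^{3/2} = o(1/n) is below the triangle threshold p ~ 1/n. Asymptotically E[X] ~ (c³/6)·n^{3(1−α)} = (4³/6)·n^{-1.5} → 0, so by Markov's inequality G has no triangles w.h.p.

E[X] ≈ 0.0845; in regime p = Θ(1/n^{3/2}) E[X] tends to 0 (below the triangle threshold p ~ 1/n).


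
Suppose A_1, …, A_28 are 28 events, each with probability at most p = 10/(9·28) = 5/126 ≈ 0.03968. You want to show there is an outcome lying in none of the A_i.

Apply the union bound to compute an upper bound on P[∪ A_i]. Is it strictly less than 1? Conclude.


Union bound: P[∪_{i=1}^{28} A_i] ≤ Σ_i P[A_i] ≤ 28·p = 28·(5/126) = 10/9.
Numerically: 10/9 ≈ 1.11111.
Is 10/9 < 1? NO.
Since the bound 10/9 is ≥ 1, the union bound is uninformative here; it does NOT by itself certify existence.

28·p = 10/9 ≈ 1.11111; existence NOT certified by the union bound.


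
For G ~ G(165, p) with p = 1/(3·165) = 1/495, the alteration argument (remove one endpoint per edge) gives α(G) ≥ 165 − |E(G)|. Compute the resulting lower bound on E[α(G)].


E[|E(G)|] = C(165, 2)·p = 13530 · (1/495) = 82/3.
E[α(G)] ≥ n − E[|E(G)|] = 165 − 82/3 = 413/3.
Numerically: ≈ 137.6667.
(This is only a lower bound; the true E[α(G)] may be larger.)

E[α(G)] ≥ 413/3 ≈ 137.6667.


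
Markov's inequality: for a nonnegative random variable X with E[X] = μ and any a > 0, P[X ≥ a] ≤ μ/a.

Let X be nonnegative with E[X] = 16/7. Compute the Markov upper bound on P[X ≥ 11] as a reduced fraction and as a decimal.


μ = E[X] = 16/7, a = 11.
Markov: P[X ≥ 11] ≤ μ/a = (16/7)/11 = 16/77.
Numerically: ≈ 0.2078.
(Since a = 11 > μ = 2.2857, the bound 16/77 is < 1 and informative.)

P[X ≥ 11] ≤ 16/77 ≈ 0.2078.


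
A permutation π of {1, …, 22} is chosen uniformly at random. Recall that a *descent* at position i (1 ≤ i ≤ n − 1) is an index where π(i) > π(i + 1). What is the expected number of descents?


Write X = Σ X_I over i = 1, …, 21, with X_I the indicator of one descent.
There are 21 indicators.
For each fixed i, the pair (π(i), π(i+1)) is a uniformly random ordered pair of distinct values from {1, …, 22}; by symmetry P[π(i) > π(i+1)] = 1/2.
By linearity: E[X] = 21 · (1/2) = (22 − 1) · (1/2) = 21/2 ≈ 10.5000.

E[X] = 21/2 = 10.5000.


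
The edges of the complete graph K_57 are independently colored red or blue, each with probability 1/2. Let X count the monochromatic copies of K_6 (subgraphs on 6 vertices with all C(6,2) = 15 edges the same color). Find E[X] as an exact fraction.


Let X = Σ_S X_S over the C(57, 6) = 36288252 subsets S of size 6, where X_S = 1 if the K_6 on S is monochromatic.
For a fixed S, the K_6 on S has C(6, 2) = 15 edges. P[all 15 edges red] = (1/2)^15, and likewise for blue, so P[monochromatic] = 2·(1/2)^15 = 2^{1 − 15} = 1/16384.
By linearity: E[X] = C(57, 6) · 2^{1 − 15} = 36288252 · 1/16384 = 9072063/4096.
Numerically: E[X] ≈ 2214.859131.

E[X] = C(57,6)·2^(1−C(6,2)) = 9072063/4096 ≈ 2214.859131.


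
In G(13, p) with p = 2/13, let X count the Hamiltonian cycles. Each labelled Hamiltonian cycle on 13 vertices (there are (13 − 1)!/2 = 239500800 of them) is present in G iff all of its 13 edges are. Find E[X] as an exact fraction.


K_13 has (13 − 1)!/2 = 239500800 labelled Hamiltonian cycles.
For each such Hamiltonian cycle H, let X_H = 1 if all 13 edges of H are present in G. Then P[X_H = 1] = p^{13} = (2/13)^{13} = 8192/302875106592253.
By linearity of expectation: E[X] = Σ_H E[X_H] = 239500800 · p^{13} = 239500800 · 8192/302875106592253 = 1961990553600/302875106592253.
Numerically: E[X] ≈ 0.006478.

E[X] = 239500800 · (2/13)^{13} = 1961990553600/302875106592253 ≈ 0.006478.


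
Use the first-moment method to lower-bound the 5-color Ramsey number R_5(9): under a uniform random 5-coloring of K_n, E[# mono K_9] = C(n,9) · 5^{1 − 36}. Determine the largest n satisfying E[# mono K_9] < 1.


We need C(n, 9) · 5^{1 − 36} < 1, i.e. C(n, 9) < 5^{36 − 1} = 2910383045673370361328125.
Check values of n near the boundary:
  n = 2168: C(2168, 9) = 2867804175977929537095120; 2867804175977929537095120 < 2910383045673370361328125? YES
  n = 2169: C(2169, 9) = 2879753360044504243499683; 2879753360044504243499683 < 2910383045673370361328125? YES
  n = 2170: C(2170, 9) = 2891746779868845075610510; 2891746779868845075610510 < 2910383045673370361328125? YES
  n = 2171: C(2171, 9) = 2903784578674959601827205; 2903784578674959601827205 < 2910383045673370361328125? YES
  n = 2172: C(2172, 9) = 2915866900084148060642020; 2915866900084148060642020 < 2910383045673370361328125? NO
  n = 2173: C(2173, 9) = 2927993888115921319674265; 2927993888115921319674265 < 2910383045673370361328125? NO
The largest n with C(n, 9) < 2910383045673370361328125 is n = 2171 (where E[X] = 580756915734991920365441/582076609134674072265625 ≈ 0.99773). Hence R_5(9) > 2171, i.e. R_5(9) ≥ 2172.

Largest n = 2171; hence R_5(9) > 2171.


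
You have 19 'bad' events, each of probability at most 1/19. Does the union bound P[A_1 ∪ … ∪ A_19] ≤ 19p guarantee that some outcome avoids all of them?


Union bound: P[∪_{i=1}^{19} A_i] ≤ Σ_i P[A_i] ≤ 19·p = 19·(1/19) = 1.
Numerically: 1 ≈ 1.0000000.
Is 1 < 1? NO.
Since the bound 1 is ≥ 1, the union bound is uninformative here; it does NOT by itself certify existence.

19·p = 1 ≈ 1.0000000; existence NOT certified by the union bound.


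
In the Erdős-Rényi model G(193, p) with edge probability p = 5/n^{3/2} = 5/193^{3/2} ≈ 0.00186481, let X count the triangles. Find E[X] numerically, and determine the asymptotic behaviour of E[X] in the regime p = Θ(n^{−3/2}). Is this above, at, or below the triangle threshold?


Number of potential triangles: C(193, 3) = 1179616.
Each occurs with probability p³ ≈ (0.00186481)³ ≈ 6.48488266e-09.
By linearity: E[X] = C(193, 3)·p³ ≈ 1179616 · 6.48488266e-09 ≈ 0.007650.
Since α = 3/2 > 1, p = c/n^{3/2} = o(1/n) is below the triangle threshold p ~ 1/n. Asymptotically E[X] ~ (c³/6)·n^{3(1−α)} = (5³/6)·n^{-1.5} → 0, so by Markov's inequality G has no triangles w.h.p.

E[X] ≈ 0.007650; in regime p = Θ(1/n^{3/2}) E[X] tends to 0 (below the triangle threshold p ~ 1/n).


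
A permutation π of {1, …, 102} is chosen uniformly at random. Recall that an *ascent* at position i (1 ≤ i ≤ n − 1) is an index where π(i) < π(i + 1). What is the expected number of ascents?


Write X = Σ X_I over i = 1, …, 101, with X_I the indicator of one ascent.
There are 101 indicators.
For each fixed i, the pair (π(i), π(i+1)) is a uniformly random ordered pair of distinct values from {1, …, 102}; by symmetry P[π(i) < π(i+1)] = 1/2.
By linearity: E[X] = 101 · (1/2) = (102 − 1) · (1/2) = 101/2 ≈ 50.50000.

E[X] = 101/2 = 50.50000.


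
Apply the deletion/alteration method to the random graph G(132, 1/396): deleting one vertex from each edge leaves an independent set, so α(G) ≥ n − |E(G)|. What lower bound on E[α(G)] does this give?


E[|E(G)|] = C(132, 2)·p = 8646 · (1/396) = 131/6.
E[α(G)] ≥ n − E[|E(G)|] = 132 − 131/6 = 661/6.
Numerically: ≈ 110.16667.
(This is only a lower bound; the true E[α(G)] may be larger.)

E[α(G)] ≥ 661/6 ≈ 110.16667.


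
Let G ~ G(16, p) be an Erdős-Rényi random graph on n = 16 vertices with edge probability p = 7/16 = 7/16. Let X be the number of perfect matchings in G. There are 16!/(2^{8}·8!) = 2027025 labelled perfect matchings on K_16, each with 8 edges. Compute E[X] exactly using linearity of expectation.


K_16 has 16!/(2^{8}·8!) = 2027025 labelled perfect matchings.
For each such perfect matching H, let X_H = 1 if all 8 edges of H are present in G. Then P[X_H = 1] = p^{8} = (7/16)^{8} = 5764801/4294967296.
By linearity of expectation: E[X] = Σ_H E[X_H] = 2027025 · p^{8} = 2027025 · 5764801/4294967296 = 11685395747025/4294967296.
Numerically: E[X] ≈ 2720.7.

E[X] = 2027025 · (7/16)^{8} = 11685395747025/4294967296 ≈ 2720.7.


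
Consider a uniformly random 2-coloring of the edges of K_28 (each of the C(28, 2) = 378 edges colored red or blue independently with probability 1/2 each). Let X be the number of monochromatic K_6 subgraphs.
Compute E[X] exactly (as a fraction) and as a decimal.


Let X = Σ_S X_S over the C(28, 6) = 376740 subsets S of size 6, where X_S = 1 if the K_6 on S is monochromatic.
For a fixed S, the K_6 on S has C(6, 2) = 15 edges. P[all 15 edges red] = (1/2)^15, and likewise for blue, so P[monochromatic] = 2·(1/2)^15 = 2^{1 − 15} = 1/16384.
Summing: E[X] = C(28, 6) · 2^{1 − 15} = 376740 · 1/16384 = 94185/4096.
Numerically: E[X] ≈ 22.9944.

E[X] = C(28,6)·2^(1−C(6,2)) = 94185/4096 ≈ 22.9944.


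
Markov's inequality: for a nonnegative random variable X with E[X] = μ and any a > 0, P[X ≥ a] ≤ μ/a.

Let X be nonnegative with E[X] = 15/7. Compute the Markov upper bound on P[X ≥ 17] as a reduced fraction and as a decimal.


μ = E[X] = 15/7, a = 17.
Markov: P[X ≥ 17] ≤ μ/a = (15/7)/17 = 15/119.
Numerically: ≈ 0.12605.
(Since a = 17 > μ = 2.14286, the bound 15/119 is < 1 and informative.)

P[X ≥ 17] ≤ 15/119 ≈ 0.12605.


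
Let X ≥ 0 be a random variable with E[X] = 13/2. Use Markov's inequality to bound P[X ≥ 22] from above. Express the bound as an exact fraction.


μ = E[X] = 13/2, a = 22.
Markov: P[X ≥ 22] ≤ μ/a = (13/2)/22 = 13/44.
Numerically: ≈ 0.2955.
(Since a = 22 > μ = 6.5000, the bound 13/44 is < 1 and informative.)

P[X ≥ 22] ≤ 13/44 ≈ 0.2955.


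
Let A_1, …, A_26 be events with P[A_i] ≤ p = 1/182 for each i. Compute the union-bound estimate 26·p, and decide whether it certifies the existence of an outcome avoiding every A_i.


Union bound: P[∪_{i=1}^{26} A_i] ≤ Σ_i P[A_i] ≤ 26·p = 26·(1/182) = 1/7.
Numerically: 1/7 ≈ 0.14286.
Is 1/7 < 1? YES.
Since P[∪ A_i] ≤ 1/7 < 1, the complement has P[∩ A_i^c] ≥ 1 − 1/7 = 6/7 > 0, so some outcome avoids every A_i.

26·p = 1/7 ≈ 0.14286; existence CERTIFIED by the union bound.


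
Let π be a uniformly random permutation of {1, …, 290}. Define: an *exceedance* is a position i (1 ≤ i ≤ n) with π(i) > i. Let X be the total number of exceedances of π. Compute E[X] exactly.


Write X = Σ_{i=1}^{290} X_i, where X_i = 1_{π(i) > i}.
For each fixed i, π(i) is uniform over {1, …, 290} (marginal of a uniform permutation), so P[π(i) > i] = (n − i)/n. Summing: Σ_{i=1}^{290} (n − i)/n = (0 + 1 + … + 289)/290 = 290(290 − 1)/(2·290) = (290 − 1)/2.
Hence E[X] = Σ_{i=1}^{290} (290 − i)/290 = 289/2 ≈ 144.5000.

E[X] = 289/2 = 144.5000.
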